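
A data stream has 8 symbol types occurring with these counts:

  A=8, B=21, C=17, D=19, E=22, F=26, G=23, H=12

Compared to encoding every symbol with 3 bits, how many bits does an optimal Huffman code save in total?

6

Fixed-length: 3 bits × 148 symbols = 444 bits.
Huffman merges:
merge A(8) and H(12): 20
merge C(17) and D(19): 36
merge 20 and B(21): 41
merge E(22) and G(23): 45
merge F(26) and 36: 62
merge 41 and 45: 86
merge 62 and 86: 148
Huffman total = 20 + 36 + 41 + 45 + 62 + 86 + 148 = 438 bits.
Saving = 444 − 438 = 6 bits.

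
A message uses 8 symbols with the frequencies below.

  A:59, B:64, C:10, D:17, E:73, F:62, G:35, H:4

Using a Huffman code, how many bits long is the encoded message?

880

Merge the two smallest weights repeatedly:
combine H(4), C(10) → 14
combine 14, D(17) → 31
combine 31, G(35) → 66
combine A(59), F(62) → 121
combine B(64), 66 → 130
combine E(73), 121 → 194
combine 130, 194 → 324
Total encoded bits = sum of merged weights = 14 + 31 + 66 + 121 + 130 + 194 + 324 = 880.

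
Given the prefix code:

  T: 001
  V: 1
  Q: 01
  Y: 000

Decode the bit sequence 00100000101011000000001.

Read left to right; each codeword is recognised as soon as it completes (prefix code):
  001→T | 000→Y | 001→T | 01→Q | 01→Q | 1→V | 000→Y | 000→Y | 001→T
Decoded message: TYTQQVYYT

TYTQQVYYT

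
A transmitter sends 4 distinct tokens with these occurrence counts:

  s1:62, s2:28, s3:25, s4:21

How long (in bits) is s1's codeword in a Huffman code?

Repeatedly merge the two smallest:
combine s4(21), s3(25) → 46
combine s2(28), 46 → 74
combine s1(62), 74 → 136
s1 is merged only at the final step, so code length = 1.

1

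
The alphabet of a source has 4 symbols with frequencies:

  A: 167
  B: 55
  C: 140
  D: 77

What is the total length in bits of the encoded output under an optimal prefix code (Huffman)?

843

Build the Huffman tree bottom-up:
B(55) + D(77) → 132
132 + C(140) → 272
A(167) + 272 → 439
Each symbol's bit-cost is frequency × depth; summing gives 843 bits (equivalently 132 + 272 + 439).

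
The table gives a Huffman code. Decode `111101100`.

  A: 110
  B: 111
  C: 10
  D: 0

Read left to right; each codeword is recognised as soon as it completes (prefix code):
  111→B | 10→C | 110→A | 0→D
Decoded message: BCAD

BCAD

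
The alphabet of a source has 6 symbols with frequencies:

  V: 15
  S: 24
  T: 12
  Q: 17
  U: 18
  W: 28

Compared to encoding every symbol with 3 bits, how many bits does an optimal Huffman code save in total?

52

Fixed-length: 3 bits × 114 symbols = 342 bits.
Huffman merges:
T(12) + V(15) → 27
Q(17) + U(18) → 35
S(24) + 27 → 51
W(28) + 35 → 63
51 + 63 → 114
Huffman total = 27 + 35 + 51 + 63 + 114 = 290 bits.
Saving = 342 − 290 = 52 bits.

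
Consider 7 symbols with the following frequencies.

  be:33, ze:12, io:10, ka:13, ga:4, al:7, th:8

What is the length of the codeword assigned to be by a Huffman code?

1

Build the tree from the bottom:
merge ga(4) and al(7): 11
merge th(8) and io(10): 18
merge 11 and ze(12): 23
merge ka(13) and 18: 31
merge 23 and 31: 54
merge be(33) and 54: 87
be is a child of the root — depth 1, so its codeword is a single bit.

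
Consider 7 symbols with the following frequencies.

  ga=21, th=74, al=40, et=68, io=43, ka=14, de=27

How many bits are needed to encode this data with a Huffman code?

754

Merge the two smallest weights repeatedly:
ka(14) + ga(21) → 35
de(27) + 35 → 62
al(40) + io(43) → 83
62 + et(68) → 130
th(74) + 83 → 157
130 + 157 → 287
Total encoded bits = sum of merged weights = 35 + 62 + 83 + 130 + 157 + 287 = 754.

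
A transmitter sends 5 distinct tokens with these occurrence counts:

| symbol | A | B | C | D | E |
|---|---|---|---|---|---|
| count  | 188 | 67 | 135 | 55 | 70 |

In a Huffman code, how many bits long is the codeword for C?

Repeatedly merge the two smallest:
merge D(55) and B(67): 122
merge E(70) and 122: 192
merge C(135) and A(188): 323
merge 192 and 323: 515
The subtree containing C is merged 2 times, so code length = 2.

2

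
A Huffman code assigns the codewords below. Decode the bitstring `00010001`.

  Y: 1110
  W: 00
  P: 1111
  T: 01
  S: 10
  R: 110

Read left to right; each codeword is recognised as soon as it completes (prefix code):
  00→W | 01→T | 00→W | 01→T
Decoded message: WTWT

WTWT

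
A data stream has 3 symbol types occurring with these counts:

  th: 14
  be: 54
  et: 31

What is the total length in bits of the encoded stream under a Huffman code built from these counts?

Greedily combine the two least-frequent nodes:
th(14) + et(31) → 45
45 + be(54) → 99
Each symbol's bit-cost is frequency × depth; summing gives 144 bits (equivalently 45 + 99).

144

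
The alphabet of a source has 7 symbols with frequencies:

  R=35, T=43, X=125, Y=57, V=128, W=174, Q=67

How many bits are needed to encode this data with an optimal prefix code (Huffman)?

1662

Build the Huffman tree bottom-up:
R(35) + T(43) → 78
Y(57) + Q(67) → 124
78 + 124 → 202
X(125) + V(128) → 253
W(174) + 202 → 376
253 + 376 → 629
Total encoded bits = sum of merged weights = 78 + 124 + 202 + 253 + 376 + 629 = 1662.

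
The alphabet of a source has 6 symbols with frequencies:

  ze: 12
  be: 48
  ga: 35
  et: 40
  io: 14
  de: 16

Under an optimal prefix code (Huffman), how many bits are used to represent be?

Huffman merges, smallest pair first:
ze(12) + io(14) → 26
de(16) + 26 → 42
ga(35) + et(40) → 75
42 + be(48) → 90
75 + 90 → 165
be sits 2 levels below the root, so its codeword is 2 bits.

2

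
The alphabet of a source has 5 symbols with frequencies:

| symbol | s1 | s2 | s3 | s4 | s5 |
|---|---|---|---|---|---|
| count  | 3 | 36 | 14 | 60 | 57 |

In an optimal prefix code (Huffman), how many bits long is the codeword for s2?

3

Huffman merges, smallest pair first:
combine s1(3), s3(14) → 17
combine 17, s2(36) → 53
combine 53, s5(57) → 110
combine s4(60), 110 → 170
s2 sits 3 levels below the root, so its codeword is 3 bits.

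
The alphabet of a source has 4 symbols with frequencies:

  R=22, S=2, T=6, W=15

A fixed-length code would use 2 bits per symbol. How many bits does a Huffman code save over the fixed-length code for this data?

Fixed-length: 2 bits × 45 symbols = 90 bits.
Huffman merges:
merge S(2) and T(6): 8
merge 8 and W(15): 23
merge R(22) and 23: 45
Huffman total = 8 + 23 + 45 = 76 bits.
Saving = 90 − 76 = 14 bits.

14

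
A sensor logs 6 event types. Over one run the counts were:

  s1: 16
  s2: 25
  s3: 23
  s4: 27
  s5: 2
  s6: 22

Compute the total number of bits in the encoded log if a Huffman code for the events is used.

Greedily combine the two least-frequent nodes:
s5(2) + s1(16) → 18
18 + s6(22) → 40
s3(23) + s2(25) → 48
s4(27) + 40 → 67
48 + 67 → 115
Total encoded bits = sum of merged weights = 18 + 40 + 48 + 67 + 115 = 288.

288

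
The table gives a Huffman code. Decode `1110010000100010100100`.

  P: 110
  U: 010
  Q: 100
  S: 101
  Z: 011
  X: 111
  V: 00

XVQVQUQQ

Read left to right; each codeword is recognised as soon as it completes (prefix code):
  111→X | 00→V | 100→Q | 00→V | 100→Q | 010→U | 100→Q | 100→Q
Decoded message: XVQVQUQQ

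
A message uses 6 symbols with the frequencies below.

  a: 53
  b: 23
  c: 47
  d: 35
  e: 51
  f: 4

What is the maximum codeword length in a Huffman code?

4

Merge the two lowest-weight nodes at each step:
f(4) + b(23) → 27
27 + d(35) → 62
c(47) + e(51) → 98
a(53) + 62 → 115
98 + 115 → 213
The rarest symbols sit at the bottom; the longest codeword is 4 bits.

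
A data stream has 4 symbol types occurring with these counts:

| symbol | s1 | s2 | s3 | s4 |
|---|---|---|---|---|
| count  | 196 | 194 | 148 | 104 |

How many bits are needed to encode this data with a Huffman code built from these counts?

1284

Build the Huffman tree bottom-up:
merge s4(104) and s3(148): 252
merge s2(194) and s1(196): 390
merge 252 and 390: 642
Each symbol's bit-cost is frequency × depth; summing gives 1284 bits (equivalently 252 + 390 + 642).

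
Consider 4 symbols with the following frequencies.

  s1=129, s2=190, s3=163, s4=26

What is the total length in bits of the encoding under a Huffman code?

Build the Huffman tree bottom-up:
merge s4(26) and s1(129): 155
merge 155 and s3(163): 318
merge s2(190) and 318: 508
Total encoded bits = sum of merged weights = 155 + 318 + 508 = 981.

981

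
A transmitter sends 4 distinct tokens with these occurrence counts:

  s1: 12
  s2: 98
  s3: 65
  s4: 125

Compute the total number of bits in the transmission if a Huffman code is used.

Build the Huffman tree bottom-up:
combine s1(12), s3(65) → 77
combine 77, s2(98) → 175
combine s4(125), 175 → 300
Total encoded bits = sum of merged weights = 77 + 175 + 300 = 552.

552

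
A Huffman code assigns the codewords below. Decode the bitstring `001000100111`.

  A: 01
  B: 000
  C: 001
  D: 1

CBDCDD

Read left to right; each codeword is recognised as soon as it completes (prefix code):
  001→C | 000→B | 1→D | 001→C | 1→D | 1→D
Decoded message: CBDCDD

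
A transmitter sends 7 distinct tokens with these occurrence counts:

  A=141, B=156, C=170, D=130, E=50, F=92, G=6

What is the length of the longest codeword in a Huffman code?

Merge the two lowest-weight nodes at each step:
G(6) + E(50) → 56
56 + F(92) → 148
D(130) + A(141) → 271
148 + B(156) → 304
C(170) + 271 → 441
304 + 441 → 745
The first pair merged (G, E) ends up deepest, at depth 4.

4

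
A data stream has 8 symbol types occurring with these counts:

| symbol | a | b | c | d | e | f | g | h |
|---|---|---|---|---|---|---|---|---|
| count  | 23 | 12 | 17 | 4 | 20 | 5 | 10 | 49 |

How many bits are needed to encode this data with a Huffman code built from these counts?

376

Merge the two smallest weights repeatedly:
d(4) + f(5) → 9
9 + g(10) → 19
b(12) + c(17) → 29
19 + e(20) → 39
a(23) + 29 → 52
39 + h(49) → 88
52 + 88 → 140
Total encoded bits = sum of merged weights = 9 + 19 + 29 + 39 + 52 + 88 + 140 = 376.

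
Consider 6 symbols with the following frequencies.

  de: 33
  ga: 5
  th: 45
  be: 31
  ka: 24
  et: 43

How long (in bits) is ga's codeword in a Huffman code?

Huffman merges, smallest pair first:
combine ga(5), ka(24) → 29
combine 29, be(31) → 60
combine de(33), et(43) → 76
combine th(45), 60 → 105
combine 76, 105 → 181
ga's leaf is at depth 4, giving a 4-bit codeword.

4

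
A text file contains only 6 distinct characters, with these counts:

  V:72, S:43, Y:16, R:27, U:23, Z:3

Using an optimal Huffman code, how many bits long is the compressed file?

426

Build the Huffman tree bottom-up:
Z(3) + Y(16) → 19
19 + U(23) → 42
R(27) + 42 → 69
S(43) + 69 → 112
V(72) + 112 → 184
Total encoded bits = sum of merged weights = 19 + 42 + 69 + 112 + 184 = 426.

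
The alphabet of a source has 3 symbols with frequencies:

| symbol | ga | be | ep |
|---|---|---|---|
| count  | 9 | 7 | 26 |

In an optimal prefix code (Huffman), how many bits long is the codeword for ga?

Build the tree from the bottom:
combine be(7), ga(9) → 16
combine 16, ep(26) → 42
ga sits 2 levels below the root, so its codeword is 2 bits.

2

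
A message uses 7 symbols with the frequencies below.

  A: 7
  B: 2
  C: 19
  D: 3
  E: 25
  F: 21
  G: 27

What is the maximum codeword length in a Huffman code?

5

Merge the two lowest-weight nodes at each step:
B(2) + D(3) → 5
5 + A(7) → 12
12 + C(19) → 31
F(21) + E(25) → 46
G(27) + 31 → 58
46 + 58 → 104
The rarest symbols sit at the bottom; the longest codeword is 5 bits.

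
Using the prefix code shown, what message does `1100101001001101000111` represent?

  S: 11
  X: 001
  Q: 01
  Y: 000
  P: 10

Read left to right; each codeword is recognised as soon as it completes (prefix code):
  11→S | 001→X | 01→Q | 001→X | 001→X | 10→P | 10→P | 001→X | 11→S
Decoded message: SXQXXPPXS

SXQXXPPXS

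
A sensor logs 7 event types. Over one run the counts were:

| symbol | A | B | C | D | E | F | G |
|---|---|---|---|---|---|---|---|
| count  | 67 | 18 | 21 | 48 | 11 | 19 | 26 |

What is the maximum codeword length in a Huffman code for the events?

4

Merge the two lowest-weight nodes at each step:
combine E(11), B(18) → 29
combine F(19), C(21) → 40
combine G(26), 29 → 55
combine 40, D(48) → 88
combine 55, A(67) → 122
combine 88, 122 → 210
Maximum depth reached is 4.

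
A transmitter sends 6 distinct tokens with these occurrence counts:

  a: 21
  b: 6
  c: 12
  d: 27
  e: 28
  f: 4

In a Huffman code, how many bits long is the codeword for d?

Build the tree from the bottom:
combine f(4), b(6) → 10
combine 10, c(12) → 22
combine a(21), 22 → 43
combine d(27), e(28) → 55
combine 43, 55 → 98
d sits 2 levels below the root, so its codeword is 2 bits.

2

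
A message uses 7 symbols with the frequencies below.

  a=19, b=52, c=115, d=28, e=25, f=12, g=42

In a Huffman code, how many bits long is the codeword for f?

4

Repeatedly merge the two smallest:
merge f(12) and a(19): 31
merge e(25) and d(28): 53
merge 31 and g(42): 73
merge b(52) and 53: 105
merge 73 and 105: 178
merge c(115) and 178: 293
f sits 4 levels below the root, so its codeword is 4 bits.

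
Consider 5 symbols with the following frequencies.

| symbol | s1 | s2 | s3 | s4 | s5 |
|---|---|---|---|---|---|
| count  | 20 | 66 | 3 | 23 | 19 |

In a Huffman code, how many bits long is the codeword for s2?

Huffman merges, smallest pair first:
s3(3) + s5(19) → 22
s1(20) + 22 → 42
s4(23) + 42 → 65
65 + s2(66) → 131
s2 is a child of the root — depth 1, so its codeword is a single bit.

1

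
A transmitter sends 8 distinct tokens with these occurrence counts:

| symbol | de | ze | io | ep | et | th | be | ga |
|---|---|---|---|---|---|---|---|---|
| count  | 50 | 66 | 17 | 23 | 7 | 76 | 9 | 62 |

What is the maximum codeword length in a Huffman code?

6

Merge the two lowest-weight nodes at each step:
combine et(7), be(9) → 16
combine 16, io(17) → 33
combine ep(23), 33 → 56
combine de(50), 56 → 106
combine ga(62), ze(66) → 128
combine th(76), 106 → 182
combine 128, 182 → 310
The first pair merged (et, be) ends up deepest, at depth 6.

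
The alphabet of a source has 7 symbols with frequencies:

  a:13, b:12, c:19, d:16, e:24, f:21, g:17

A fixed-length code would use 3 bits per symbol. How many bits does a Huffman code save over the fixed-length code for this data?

Fixed-length: 3 bits × 122 symbols = 366 bits.
Huffman merges:
b(12) + a(13) → 25
d(16) + g(17) → 33
c(19) + f(21) → 40
e(24) + 25 → 49
33 + 40 → 73
49 + 73 → 122
Huffman total = 25 + 33 + 40 + 49 + 73 + 122 = 342 bits.
Saving = 366 − 342 = 24 bits.

24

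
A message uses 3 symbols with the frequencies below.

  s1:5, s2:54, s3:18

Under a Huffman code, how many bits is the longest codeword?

Merge the two lowest-weight nodes at each step:
merge s1(5) and s3(18): 23
merge 23 and s2(54): 77
The rarest symbols sit at the bottom; the longest codeword is 2 bits.

2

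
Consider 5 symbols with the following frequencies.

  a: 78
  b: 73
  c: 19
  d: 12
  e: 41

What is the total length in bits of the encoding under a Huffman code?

Merge the two smallest weights repeatedly:
d(12) + c(19) → 31
31 + e(41) → 72
72 + b(73) → 145
a(78) + 145 → 223
Total encoded bits = sum of merged weights = 31 + 72 + 145 + 223 = 471.

471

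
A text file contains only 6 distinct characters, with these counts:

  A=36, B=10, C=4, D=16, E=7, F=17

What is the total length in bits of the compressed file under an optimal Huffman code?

Merge the two smallest weights repeatedly:
combine C(4), E(7) → 11
combine B(10), 11 → 21
combine D(16), F(17) → 33
combine 21, 33 → 54
combine A(36), 54 → 90
Each symbol's bit-cost is frequency × depth; summing gives 209 bits (equivalently 11 + 21 + 33 + 54 + 90).

209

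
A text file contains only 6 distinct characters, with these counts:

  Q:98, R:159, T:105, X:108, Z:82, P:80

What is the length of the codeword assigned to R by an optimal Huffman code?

Build the tree from the bottom:
P(80) + Z(82) → 162
Q(98) + T(105) → 203
X(108) + R(159) → 267
162 + 203 → 365
267 + 365 → 632
R sits 2 levels below the root, so its codeword is 2 bits.

2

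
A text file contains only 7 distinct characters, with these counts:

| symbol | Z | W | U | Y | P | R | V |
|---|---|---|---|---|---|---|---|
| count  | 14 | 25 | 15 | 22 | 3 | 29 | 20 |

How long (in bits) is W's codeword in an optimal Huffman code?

2

Huffman merges, smallest pair first:
merge P(3) and Z(14): 17
merge U(15) and 17: 32
merge V(20) and Y(22): 42
merge W(25) and R(29): 54
merge 32 and 42: 74
merge 54 and 74: 128
The subtree containing W is merged 2 times, so code length = 2.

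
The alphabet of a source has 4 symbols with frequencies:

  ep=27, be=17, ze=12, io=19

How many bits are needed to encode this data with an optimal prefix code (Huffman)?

150

Merge the two smallest weights repeatedly:
merge ze(12) and be(17): 29
merge io(19) and ep(27): 46
merge 29 and 46: 75
Each symbol's bit-cost is frequency × depth; summing gives 150 bits (equivalently 29 + 46 + 75).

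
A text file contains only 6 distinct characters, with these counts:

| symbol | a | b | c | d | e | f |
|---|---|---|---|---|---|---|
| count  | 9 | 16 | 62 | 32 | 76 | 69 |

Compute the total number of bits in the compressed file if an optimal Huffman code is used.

610

Greedily combine the two least-frequent nodes:
merge a(9) and b(16): 25
merge 25 and d(32): 57
merge 57 and c(62): 119
merge f(69) and e(76): 145
merge 119 and 145: 264
The encoded length is the sum of every internal node's weight: 25 + 57 + 119 + 145 + 264 = 610 bits.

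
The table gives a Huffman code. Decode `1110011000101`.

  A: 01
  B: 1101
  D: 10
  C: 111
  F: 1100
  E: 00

CEFAA

Read left to right; each codeword is recognised as soon as it completes (prefix code):
  111→C | 00→E | 1100→F | 01→A | 01→A
Decoded message: CEFAA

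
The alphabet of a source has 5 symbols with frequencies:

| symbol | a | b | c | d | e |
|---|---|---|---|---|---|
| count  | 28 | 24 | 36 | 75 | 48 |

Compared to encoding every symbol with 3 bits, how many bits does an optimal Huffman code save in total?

Fixed-length: 3 bits × 211 symbols = 633 bits.
Huffman merges:
combine b(24), a(28) → 52
combine c(36), e(48) → 84
combine 52, d(75) → 127
combine 84, 127 → 211
Huffman total = 52 + 84 + 127 + 211 = 474 bits.
Saving = 633 − 474 = 159 bits.

159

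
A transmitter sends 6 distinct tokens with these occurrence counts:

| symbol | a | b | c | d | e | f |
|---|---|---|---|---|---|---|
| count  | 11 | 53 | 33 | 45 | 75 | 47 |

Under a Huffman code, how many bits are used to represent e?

2

Huffman merges, smallest pair first:
merge a(11) and c(33): 44
merge 44 and d(45): 89
merge f(47) and b(53): 100
merge e(75) and 89: 164
merge 100 and 164: 264
e's leaf is at depth 2, giving a 2-bit codeword.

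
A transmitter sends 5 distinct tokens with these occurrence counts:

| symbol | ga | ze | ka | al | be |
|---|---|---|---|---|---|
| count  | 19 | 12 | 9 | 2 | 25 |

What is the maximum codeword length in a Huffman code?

Merge the two lowest-weight nodes at each step:
combine al(2), ka(9) → 11
combine 11, ze(12) → 23
combine ga(19), 23 → 42
combine be(25), 42 → 67
Maximum depth reached is 4.

4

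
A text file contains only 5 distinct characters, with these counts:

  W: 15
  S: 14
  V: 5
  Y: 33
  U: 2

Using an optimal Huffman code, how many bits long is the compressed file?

Build the Huffman tree bottom-up:
U(2) + V(5) → 7
7 + S(14) → 21
W(15) + 21 → 36
Y(33) + 36 → 69
The encoded length is the sum of every internal node's weight: 7 + 21 + 36 + 69 = 133 bits.

133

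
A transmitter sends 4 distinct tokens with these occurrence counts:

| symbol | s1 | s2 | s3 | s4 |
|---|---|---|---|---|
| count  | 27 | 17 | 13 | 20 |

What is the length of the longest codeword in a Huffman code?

2

Merge the two lowest-weight nodes at each step:
combine s3(13), s2(17) → 30
combine s4(20), s1(27) → 47
combine 30, 47 → 77
The first pair merged (s3, s2) ends up deepest, at depth 2.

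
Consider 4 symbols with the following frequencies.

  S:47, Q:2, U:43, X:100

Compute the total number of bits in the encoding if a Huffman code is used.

Merge the two smallest weights repeatedly:
Q(2) + U(43) → 45
45 + S(47) → 92
92 + X(100) → 192
Total encoded bits = sum of merged weights = 45 + 92 + 192 = 329.

329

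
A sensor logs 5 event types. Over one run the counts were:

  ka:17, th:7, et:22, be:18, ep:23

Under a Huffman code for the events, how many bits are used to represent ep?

2

Repeatedly merge the two smallest:
th(7) + ka(17) → 24
be(18) + et(22) → 40
ep(23) + 24 → 47
40 + 47 → 87
ep sits 2 levels below the root, so its codeword is 2 bits.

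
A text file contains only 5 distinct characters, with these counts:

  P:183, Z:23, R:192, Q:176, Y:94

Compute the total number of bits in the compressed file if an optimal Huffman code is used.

1453

Merge the two smallest weights repeatedly:
combine Z(23), Y(94) → 117
combine 117, Q(176) → 293
combine P(183), R(192) → 375
combine 293, 375 → 668
The encoded length is the sum of every internal node's weight: 117 + 293 + 375 + 668 = 1453 bits.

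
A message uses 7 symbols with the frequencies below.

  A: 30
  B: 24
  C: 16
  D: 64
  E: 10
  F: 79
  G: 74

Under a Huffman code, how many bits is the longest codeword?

5

Merge the two lowest-weight nodes at each step:
merge E(10) and C(16): 26
merge B(24) and 26: 50
merge A(30) and 50: 80
merge D(64) and G(74): 138
merge F(79) and 80: 159
merge 138 and 159: 297
The rarest symbols sit at the bottom; the longest codeword is 5 bits.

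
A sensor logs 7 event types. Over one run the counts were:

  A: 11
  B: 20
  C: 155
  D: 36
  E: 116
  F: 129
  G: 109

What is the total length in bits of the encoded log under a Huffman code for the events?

Merge the two smallest weights repeatedly:
merge A(11) and B(20): 31
merge 31 and D(36): 67
merge 67 and G(109): 176
merge E(116) and F(129): 245
merge C(155) and 176: 331
merge 245 and 331: 576
Total encoded bits = sum of merged weights = 31 + 67 + 176 + 245 + 331 + 576 = 1426.

1426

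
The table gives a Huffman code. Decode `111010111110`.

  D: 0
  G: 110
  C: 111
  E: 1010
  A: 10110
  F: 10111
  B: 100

CDFG

Read left to right; each codeword is recognised as soon as it completes (prefix code):
  111→C | 0→D | 10111→F | 110→G
Decoded message: CDFG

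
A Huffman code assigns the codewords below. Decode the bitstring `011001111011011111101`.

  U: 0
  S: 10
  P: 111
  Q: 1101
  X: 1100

UXPSQPQ

Read left to right; each codeword is recognised as soon as it completes (prefix code):
  0→U | 1100→X | 111→P | 10→S | 1101→Q | 111→P | 1101→Q
Decoded message: UXPSQPQ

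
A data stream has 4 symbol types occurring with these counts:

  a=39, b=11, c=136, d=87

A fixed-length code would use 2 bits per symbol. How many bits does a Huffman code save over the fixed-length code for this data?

86

Fixed-length: 2 bits × 273 symbols = 546 bits.
Huffman merges:
combine b(11), a(39) → 50
combine 50, d(87) → 137
combine c(136), 137 → 273
Huffman total = 50 + 137 + 273 = 460 bits.
Saving = 546 − 460 = 86 bits.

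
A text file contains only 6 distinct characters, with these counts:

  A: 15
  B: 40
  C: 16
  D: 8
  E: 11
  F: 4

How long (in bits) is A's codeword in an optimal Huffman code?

3

Huffman merges, smallest pair first:
merge F(4) and D(8): 12
merge E(11) and 12: 23
merge A(15) and C(16): 31
merge 23 and 31: 54
merge B(40) and 54: 94
A sits 3 levels below the root, so its codeword is 3 bits.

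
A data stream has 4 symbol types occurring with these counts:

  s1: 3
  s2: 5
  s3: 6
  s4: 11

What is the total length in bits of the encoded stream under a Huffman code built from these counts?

Greedily combine the two least-frequent nodes:
merge s1(3) and s2(5): 8
merge s3(6) and 8: 14
merge s4(11) and 14: 25
The encoded length is the sum of every internal node's weight: 8 + 14 + 25 = 47 bits.

47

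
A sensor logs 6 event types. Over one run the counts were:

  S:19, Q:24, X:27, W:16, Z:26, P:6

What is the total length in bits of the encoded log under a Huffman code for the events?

Build the Huffman tree bottom-up:
merge P(6) and W(16): 22
merge S(19) and 22: 41
merge Q(24) and Z(26): 50
merge X(27) and 41: 68
merge 50 and 68: 118
Total encoded bits = sum of merged weights = 22 + 41 + 50 + 68 + 118 = 299.

299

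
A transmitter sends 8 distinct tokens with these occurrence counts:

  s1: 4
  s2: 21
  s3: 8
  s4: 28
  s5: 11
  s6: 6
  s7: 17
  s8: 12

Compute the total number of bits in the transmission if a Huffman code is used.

Merge the two smallest weights repeatedly:
s1(4) + s6(6) → 10
s3(8) + 10 → 18
s5(11) + s8(12) → 23
s7(17) + 18 → 35
s2(21) + 23 → 44
s4(28) + 35 → 63
44 + 63 → 107
The encoded length is the sum of every internal node's weight: 10 + 18 + 23 + 35 + 44 + 63 + 107 = 300 bits.

300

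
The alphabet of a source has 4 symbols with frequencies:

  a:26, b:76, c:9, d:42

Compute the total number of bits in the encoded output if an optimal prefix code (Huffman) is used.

Greedily combine the two least-frequent nodes:
c(9) + a(26) → 35
35 + d(42) → 77
b(76) + 77 → 153
Each symbol's bit-cost is frequency × depth; summing gives 265 bits (equivalently 35 + 77 + 153).

265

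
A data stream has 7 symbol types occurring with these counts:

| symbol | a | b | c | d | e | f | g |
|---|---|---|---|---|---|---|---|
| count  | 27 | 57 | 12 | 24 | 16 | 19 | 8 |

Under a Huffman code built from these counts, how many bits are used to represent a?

2

Repeatedly merge the two smallest:
g(8) + c(12) → 20
e(16) + f(19) → 35
20 + d(24) → 44
a(27) + 35 → 62
44 + b(57) → 101
62 + 101 → 163
a's leaf is at depth 2, giving a 2-bit codeword.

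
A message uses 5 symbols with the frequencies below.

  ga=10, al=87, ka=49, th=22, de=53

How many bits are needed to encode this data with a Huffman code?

Merge the two smallest weights repeatedly:
merge ga(10) and th(22): 32
merge 32 and ka(49): 81
merge de(53) and 81: 134
merge al(87) and 134: 221
Each symbol's bit-cost is frequency × depth; summing gives 468 bits (equivalently 32 + 81 + 134 + 221).

468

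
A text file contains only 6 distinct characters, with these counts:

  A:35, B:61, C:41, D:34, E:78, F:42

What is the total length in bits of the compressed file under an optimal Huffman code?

734

Greedily combine the two least-frequent nodes:
D(34) + A(35) → 69
C(41) + F(42) → 83
B(61) + 69 → 130
E(78) + 83 → 161
130 + 161 → 291
Total encoded bits = sum of merged weights = 69 + 83 + 130 + 161 + 291 = 734.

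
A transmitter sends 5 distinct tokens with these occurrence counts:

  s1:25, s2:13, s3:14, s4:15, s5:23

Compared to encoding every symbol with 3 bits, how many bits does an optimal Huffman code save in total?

63

Fixed-length: 3 bits × 90 symbols = 270 bits.
Huffman merges:
combine s2(13), s3(14) → 27
combine s4(15), s5(23) → 38
combine s1(25), 27 → 52
combine 38, 52 → 90
Huffman total = 27 + 38 + 52 + 90 = 207 bits.
Saving = 270 − 207 = 63 bits.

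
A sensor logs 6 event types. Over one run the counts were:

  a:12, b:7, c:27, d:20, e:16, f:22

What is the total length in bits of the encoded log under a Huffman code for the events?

262

Merge the two smallest weights repeatedly:
b(7) + a(12) → 19
e(16) + 19 → 35
d(20) + f(22) → 42
c(27) + 35 → 62
42 + 62 → 104
The encoded length is the sum of every internal node's weight: 19 + 35 + 42 + 62 + 104 = 262 bits.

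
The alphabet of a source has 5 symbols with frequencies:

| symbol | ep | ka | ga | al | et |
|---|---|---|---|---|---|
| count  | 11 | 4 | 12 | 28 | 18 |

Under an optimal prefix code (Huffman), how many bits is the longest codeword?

Merge the two lowest-weight nodes at each step:
ka(4) + ep(11) → 15
ga(12) + 15 → 27
et(18) + 27 → 45
al(28) + 45 → 73
Maximum depth reached is 4.

4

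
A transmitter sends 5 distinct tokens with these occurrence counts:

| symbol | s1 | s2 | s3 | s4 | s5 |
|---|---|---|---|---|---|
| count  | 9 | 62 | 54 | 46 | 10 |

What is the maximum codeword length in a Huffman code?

Merge the two lowest-weight nodes at each step:
s1(9) + s5(10) → 19
19 + s4(46) → 65
s3(54) + s2(62) → 116
65 + 116 → 181
Maximum depth reached is 3.

3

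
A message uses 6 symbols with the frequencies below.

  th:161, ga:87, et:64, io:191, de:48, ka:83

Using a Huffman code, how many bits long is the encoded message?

1550

Merge the two smallest weights repeatedly:
de(48) + et(64) → 112
ka(83) + ga(87) → 170
112 + th(161) → 273
170 + io(191) → 361
273 + 361 → 634
Total encoded bits = sum of merged weights = 112 + 170 + 273 + 361 + 634 = 1550.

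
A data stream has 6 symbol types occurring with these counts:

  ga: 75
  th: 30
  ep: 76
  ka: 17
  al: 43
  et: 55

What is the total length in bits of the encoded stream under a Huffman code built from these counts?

729

Merge the two smallest weights repeatedly:
merge ka(17) and th(30): 47
merge al(43) and 47: 90
merge et(55) and ga(75): 130
merge ep(76) and 90: 166
merge 130 and 166: 296
Each symbol's bit-cost is frequency × depth; summing gives 729 bits (equivalently 47 + 90 + 130 + 166 + 296).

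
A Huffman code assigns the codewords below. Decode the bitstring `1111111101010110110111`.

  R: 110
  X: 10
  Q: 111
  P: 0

Read left to right; each codeword is recognised as soon as it completes (prefix code):
  111→Q | 111→Q | 110→R | 10→X | 10→X | 110→R | 110→R | 111→Q
Decoded message: QQRXXRRQ

QQRXXRRQ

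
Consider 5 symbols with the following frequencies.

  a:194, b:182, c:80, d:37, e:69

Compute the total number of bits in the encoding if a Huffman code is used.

Merge the two smallest weights repeatedly:
merge d(37) and e(69): 106
merge c(80) and 106: 186
merge b(182) and 186: 368
merge a(194) and 368: 562
The encoded length is the sum of every internal node's weight: 106 + 186 + 368 + 562 = 1222 bits.

1222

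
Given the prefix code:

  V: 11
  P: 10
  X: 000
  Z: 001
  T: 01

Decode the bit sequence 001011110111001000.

ZTVPVPTX

Read left to right; each codeword is recognised as soon as it completes (prefix code):
  001→Z | 01→T | 11→V | 10→P | 11→V | 10→P | 01→T | 000→X
Decoded message: ZTVPVPTX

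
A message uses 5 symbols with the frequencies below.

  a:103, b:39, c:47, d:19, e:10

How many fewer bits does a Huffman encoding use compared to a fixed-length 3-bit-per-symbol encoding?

Fixed-length: 3 bits × 218 symbols = 654 bits.
Huffman merges:
combine e(10), d(19) → 29
combine 29, b(39) → 68
combine c(47), 68 → 115
combine a(103), 115 → 218
Huffman total = 29 + 68 + 115 + 218 = 430 bits.
Saving = 654 − 430 = 224 bits.

224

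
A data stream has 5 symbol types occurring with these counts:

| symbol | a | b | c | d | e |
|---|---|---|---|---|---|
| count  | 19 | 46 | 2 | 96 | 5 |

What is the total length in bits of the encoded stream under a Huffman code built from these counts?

273

Greedily combine the two least-frequent nodes:
combine c(2), e(5) → 7
combine 7, a(19) → 26
combine 26, b(46) → 72
combine 72, d(96) → 168
Total encoded bits = sum of merged weights = 7 + 26 + 72 + 168 = 273.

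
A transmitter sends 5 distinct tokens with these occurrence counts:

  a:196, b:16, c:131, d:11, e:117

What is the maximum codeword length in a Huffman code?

Merge the two lowest-weight nodes at each step:
d(11) + b(16) → 27
27 + e(117) → 144
c(131) + 144 → 275
a(196) + 275 → 471
The rarest symbols sit at the bottom; the longest codeword is 4 bits.

4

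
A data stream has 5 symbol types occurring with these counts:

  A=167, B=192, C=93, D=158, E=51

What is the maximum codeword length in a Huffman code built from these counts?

3

Merge the two lowest-weight nodes at each step:
E(51) + C(93) → 144
144 + D(158) → 302
A(167) + B(192) → 359
302 + 359 → 661
The first pair merged (E, C) ends up deepest, at depth 3.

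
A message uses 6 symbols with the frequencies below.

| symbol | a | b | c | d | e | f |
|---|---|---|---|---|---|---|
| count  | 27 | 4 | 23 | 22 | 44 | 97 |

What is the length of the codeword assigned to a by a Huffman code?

Build the tree from the bottom:
combine b(4), d(22) → 26
combine c(23), 26 → 49
combine a(27), e(44) → 71
combine 49, 71 → 120
combine f(97), 120 → 217
a's leaf is at depth 3, giving a 3-bit codeword.

3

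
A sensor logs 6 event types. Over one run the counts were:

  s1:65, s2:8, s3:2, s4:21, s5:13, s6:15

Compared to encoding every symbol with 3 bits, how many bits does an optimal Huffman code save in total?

Fixed-length: 3 bits × 124 symbols = 372 bits.
Huffman merges:
s3(2) + s2(8) → 10
10 + s5(13) → 23
s6(15) + s4(21) → 36
23 + 36 → 59
59 + s1(65) → 124
Huffman total = 10 + 23 + 36 + 59 + 124 = 252 bits.
Saving = 372 − 252 = 120 bits.

120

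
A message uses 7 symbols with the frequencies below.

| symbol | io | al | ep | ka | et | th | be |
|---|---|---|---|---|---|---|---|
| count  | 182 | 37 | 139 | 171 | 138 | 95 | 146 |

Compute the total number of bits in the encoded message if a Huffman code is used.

Merge the two smallest weights repeatedly:
combine al(37), th(95) → 132
combine 132, et(138) → 270
combine ep(139), be(146) → 285
combine ka(171), io(182) → 353
combine 270, 285 → 555
combine 353, 555 → 908
Total encoded bits = sum of merged weights = 132 + 270 + 285 + 353 + 555 + 908 = 2503.

2503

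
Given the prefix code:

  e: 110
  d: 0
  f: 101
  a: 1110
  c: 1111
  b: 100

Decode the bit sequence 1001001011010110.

Read left to right; each codeword is recognised as soon as it completes (prefix code):
  100→b | 100→b | 101→f | 101→f | 0→d | 110→e
Decoded message: bbffde

bbffde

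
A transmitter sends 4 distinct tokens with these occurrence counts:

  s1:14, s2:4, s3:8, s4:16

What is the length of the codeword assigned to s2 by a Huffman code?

Build the tree from the bottom:
merge s2(4) and s3(8): 12
merge 12 and s1(14): 26
merge s4(16) and 26: 42
The subtree containing s2 is merged 3 times, so code length = 3.

3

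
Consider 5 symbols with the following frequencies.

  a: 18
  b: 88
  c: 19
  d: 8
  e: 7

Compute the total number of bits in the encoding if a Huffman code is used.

240

Greedily combine the two least-frequent nodes:
e(7) + d(8) → 15
15 + a(18) → 33
c(19) + 33 → 52
52 + b(88) → 140
Total encoded bits = sum of merged weights = 15 + 33 + 52 + 140 = 240.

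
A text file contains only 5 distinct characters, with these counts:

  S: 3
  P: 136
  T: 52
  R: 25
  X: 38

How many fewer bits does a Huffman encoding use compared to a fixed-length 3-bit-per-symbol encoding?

Fixed-length: 3 bits × 254 symbols = 762 bits.
Huffman merges:
S(3) + R(25) → 28
28 + X(38) → 66
T(52) + 66 → 118
118 + P(136) → 254
Huffman total = 28 + 66 + 118 + 254 = 466 bits.
Saving = 762 − 466 = 296 bits.

296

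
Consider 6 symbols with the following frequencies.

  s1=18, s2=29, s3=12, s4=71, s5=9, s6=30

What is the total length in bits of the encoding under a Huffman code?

Greedily combine the two least-frequent nodes:
merge s5(9) and s3(12): 21
merge s1(18) and 21: 39
merge s2(29) and s6(30): 59
merge 39 and 59: 98
merge s4(71) and 98: 169
Each symbol's bit-cost is frequency × depth; summing gives 386 bits (equivalently 21 + 39 + 59 + 98 + 169).

386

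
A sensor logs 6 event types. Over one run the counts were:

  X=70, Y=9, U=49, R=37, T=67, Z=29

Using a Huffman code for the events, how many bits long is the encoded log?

Merge the two smallest weights repeatedly:
combine Y(9), Z(29) → 38
combine R(37), 38 → 75
combine U(49), T(67) → 116
combine X(70), 75 → 145
combine 116, 145 → 261
Total encoded bits = sum of merged weights = 38 + 75 + 116 + 145 + 261 = 635.

635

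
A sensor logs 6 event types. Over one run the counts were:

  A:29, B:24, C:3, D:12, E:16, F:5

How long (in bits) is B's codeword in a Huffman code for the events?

Repeatedly merge the two smallest:
C(3) + F(5) → 8
8 + D(12) → 20
E(16) + 20 → 36
B(24) + A(29) → 53
36 + 53 → 89
B's leaf is at depth 2, giving a 2-bit codeword.

2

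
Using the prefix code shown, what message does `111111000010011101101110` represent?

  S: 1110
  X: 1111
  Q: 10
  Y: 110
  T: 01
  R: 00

Read left to right; each codeword is recognised as soon as it completes (prefix code):
  1111→X | 110→Y | 00→R | 01→T | 00→R | 1110→S | 110→Y | 1110→S
Decoded message: XYRTRSYS

XYRTRSYS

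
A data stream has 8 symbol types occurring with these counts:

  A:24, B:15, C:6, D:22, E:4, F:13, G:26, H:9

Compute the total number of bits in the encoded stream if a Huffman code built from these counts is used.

Greedily combine the two least-frequent nodes:
merge E(4) and C(6): 10
merge H(9) and 10: 19
merge F(13) and B(15): 28
merge 19 and D(22): 41
merge A(24) and G(26): 50
merge 28 and 41: 69
merge 50 and 69: 119
The encoded length is the sum of every internal node's weight: 10 + 19 + 28 + 41 + 50 + 69 + 119 = 336 bits.

336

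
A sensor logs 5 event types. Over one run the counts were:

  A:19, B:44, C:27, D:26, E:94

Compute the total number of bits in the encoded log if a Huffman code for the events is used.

Greedily combine the two least-frequent nodes:
merge A(19) and D(26): 45
merge C(27) and B(44): 71
merge 45 and 71: 116
merge E(94) and 116: 210
The encoded length is the sum of every internal node's weight: 45 + 71 + 116 + 210 = 442 bits.

442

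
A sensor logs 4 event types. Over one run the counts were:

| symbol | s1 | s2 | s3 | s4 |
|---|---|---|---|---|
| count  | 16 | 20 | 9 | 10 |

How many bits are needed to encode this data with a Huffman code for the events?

Merge the two smallest weights repeatedly:
s3(9) + s4(10) → 19
s1(16) + 19 → 35
s2(20) + 35 → 55
Total encoded bits = sum of merged weights = 19 + 35 + 55 = 109.

109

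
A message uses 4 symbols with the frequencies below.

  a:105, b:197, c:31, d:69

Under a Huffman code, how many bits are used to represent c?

3

Build the tree from the bottom:
c(31) + d(69) → 100
100 + a(105) → 205
b(197) + 205 → 402
The subtree containing c is merged 3 times, so code length = 3.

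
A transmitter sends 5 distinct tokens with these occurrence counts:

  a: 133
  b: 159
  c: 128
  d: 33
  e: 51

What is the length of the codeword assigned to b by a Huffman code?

Build the tree from the bottom:
merge d(33) and e(51): 84
merge 84 and c(128): 212
merge a(133) and b(159): 292
merge 212 and 292: 504
b sits 2 levels below the root, so its codeword is 2 bits.

2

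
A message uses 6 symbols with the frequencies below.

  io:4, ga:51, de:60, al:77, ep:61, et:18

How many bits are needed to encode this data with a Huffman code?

Greedily combine the two least-frequent nodes:
combine io(4), et(18) → 22
combine 22, ga(51) → 73
combine de(60), ep(61) → 121
combine 73, al(77) → 150
combine 121, 150 → 271
The encoded length is the sum of every internal node's weight: 22 + 73 + 121 + 150 + 271 = 637 bits.

637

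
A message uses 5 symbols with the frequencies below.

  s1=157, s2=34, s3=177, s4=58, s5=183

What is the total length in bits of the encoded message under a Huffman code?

Merge the two smallest weights repeatedly:
s2(34) + s4(58) → 92
92 + s1(157) → 249
s3(177) + s5(183) → 360
249 + 360 → 609
Total encoded bits = sum of merged weights = 92 + 249 + 360 + 609 = 1310.

1310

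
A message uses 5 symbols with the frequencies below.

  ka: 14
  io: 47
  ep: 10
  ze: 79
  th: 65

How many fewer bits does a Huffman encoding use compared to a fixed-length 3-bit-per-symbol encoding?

Fixed-length: 3 bits × 215 symbols = 645 bits.
Huffman merges:
merge ep(10) and ka(14): 24
merge 24 and io(47): 71
merge th(65) and 71: 136
merge ze(79) and 136: 215
Huffman total = 24 + 71 + 136 + 215 = 446 bits.
Saving = 645 − 446 = 199 bits.

199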